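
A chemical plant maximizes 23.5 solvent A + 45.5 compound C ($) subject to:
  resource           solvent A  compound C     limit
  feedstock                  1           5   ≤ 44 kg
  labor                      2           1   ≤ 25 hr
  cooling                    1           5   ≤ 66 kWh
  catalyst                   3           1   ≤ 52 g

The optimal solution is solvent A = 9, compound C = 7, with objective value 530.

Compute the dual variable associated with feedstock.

7.5

At the optimum: feedstock uses 44 of 44 (binding); labor uses 25 of 25 (binding); cooling uses 44 of 66 (slack = 22); catalyst uses 34 of 52 (slack = 18).
Since cooling, catalyst are not tight, their duals are 0.
From A_Bᵀ y = c: 1·y_feedstock + 2·y_labor = 23.5; 5·y_feedstock + 1·y_labor = 45.5.
Solving: y_feedstock = 7.5, y_labor = 8.
Shadow price of feedstock = 7.5.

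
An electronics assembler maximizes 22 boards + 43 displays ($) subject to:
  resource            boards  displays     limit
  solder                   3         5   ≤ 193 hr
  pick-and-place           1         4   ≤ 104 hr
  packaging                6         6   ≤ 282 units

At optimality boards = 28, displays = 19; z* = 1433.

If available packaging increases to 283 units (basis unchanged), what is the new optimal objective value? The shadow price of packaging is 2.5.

1435.5

Δb = 1, so new z* = 1433 + (2.5)·(1) = 1433 + 2.5 = 1435.5.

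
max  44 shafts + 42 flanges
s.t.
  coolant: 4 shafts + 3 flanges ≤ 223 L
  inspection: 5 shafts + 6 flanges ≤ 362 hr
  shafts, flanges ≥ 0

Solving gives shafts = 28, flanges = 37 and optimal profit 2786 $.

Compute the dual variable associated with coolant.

At the optimum: coolant uses 223 of 223 (binding); inspection uses 362 of 362 (binding).
Dual feasibility on the basic columns requires 4·y_coolant + 5·y_inspection = 44, 3·y_coolant + 6·y_inspection = 42.
→ y_coolant = 6 and y_inspection = 4.
Shadow price of coolant = 6.

6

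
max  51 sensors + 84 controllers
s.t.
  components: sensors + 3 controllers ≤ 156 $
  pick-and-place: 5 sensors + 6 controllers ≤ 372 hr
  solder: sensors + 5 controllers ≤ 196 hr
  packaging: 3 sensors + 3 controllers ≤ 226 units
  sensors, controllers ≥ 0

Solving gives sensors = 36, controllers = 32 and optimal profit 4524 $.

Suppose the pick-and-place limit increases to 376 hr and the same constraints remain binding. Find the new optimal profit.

Binding: pick-and-place and solder. Non-binding: components (24 unused), packaging (22 unused).
By complementary slackness, y = 0 for the non-binding constraints.
Dual feasibility on the basic columns requires 5·y_pick-and-place + 1·y_solder = 51, 6·y_pick-and-place + 5·y_solder = 84.
Solving: y_pick-and-place = 9, y_solder = 6.
Δz = y_pick-and-place·Δb = 9 × (4) = 36, so new z* = 4524 + 36 = 4560.

4560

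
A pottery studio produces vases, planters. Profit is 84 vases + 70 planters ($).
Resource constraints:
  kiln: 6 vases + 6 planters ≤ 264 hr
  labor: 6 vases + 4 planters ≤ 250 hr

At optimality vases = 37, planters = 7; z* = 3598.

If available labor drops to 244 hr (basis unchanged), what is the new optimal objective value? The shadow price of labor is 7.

Δb = -6, so new z* = 3598 + (7)·(-6) = 3598 − 42 = 3556.

3556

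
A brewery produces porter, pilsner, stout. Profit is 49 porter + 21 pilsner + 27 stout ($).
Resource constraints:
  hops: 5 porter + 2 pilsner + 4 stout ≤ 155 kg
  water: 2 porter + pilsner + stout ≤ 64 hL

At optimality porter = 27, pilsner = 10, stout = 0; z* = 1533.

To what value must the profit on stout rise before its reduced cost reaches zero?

35

At the optimum: hops uses 155 of 155 (binding); water uses 64 of 64 (binding).
Dual feasibility on the basic columns requires 5·y_hops + 2·y_water = 49, 2·y_hops + 1·y_water = 21.
→ y_hops = 7 and y_water = 7.
stout enters the basis when its profit ≥ yᵀa₃ = 7·4 + 7·1 = 35.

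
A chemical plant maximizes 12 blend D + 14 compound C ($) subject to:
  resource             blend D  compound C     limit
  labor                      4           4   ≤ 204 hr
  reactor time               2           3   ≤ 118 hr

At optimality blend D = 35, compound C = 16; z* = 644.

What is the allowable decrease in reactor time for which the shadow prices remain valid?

Binding constraints: labor, reactor time. The basis is B = [[4,4],[2,3]] with det 4.
Per unit decrease in reactor time, x* moves by d = (1, -1).
The basis stays optimal until compound C reaches 0; allowable decrease = 16 hr.

16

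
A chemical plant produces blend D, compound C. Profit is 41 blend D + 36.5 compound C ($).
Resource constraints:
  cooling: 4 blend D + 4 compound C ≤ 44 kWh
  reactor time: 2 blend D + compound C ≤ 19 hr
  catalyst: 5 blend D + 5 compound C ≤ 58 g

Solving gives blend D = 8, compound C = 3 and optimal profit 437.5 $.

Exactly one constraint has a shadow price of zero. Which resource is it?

catalyst

cooling: 44/44 (binding)
reactor time: 19/19 (binding)
catalyst: 55/58 (slack 3)
By complementary slackness, a constraint with positive slack has shadow price 0 → catalyst.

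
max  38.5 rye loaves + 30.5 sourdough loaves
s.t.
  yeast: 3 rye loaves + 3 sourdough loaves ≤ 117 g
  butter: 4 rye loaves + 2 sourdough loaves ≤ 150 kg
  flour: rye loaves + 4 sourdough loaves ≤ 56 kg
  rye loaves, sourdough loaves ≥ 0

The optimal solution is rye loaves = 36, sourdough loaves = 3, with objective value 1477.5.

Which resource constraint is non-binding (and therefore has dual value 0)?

yeast: 117/117 (binding)
butter: 150/150 (binding)
flour: 48/56 (slack 8)
By complementary slackness, a constraint with positive slack has shadow price 0 → flour.

flour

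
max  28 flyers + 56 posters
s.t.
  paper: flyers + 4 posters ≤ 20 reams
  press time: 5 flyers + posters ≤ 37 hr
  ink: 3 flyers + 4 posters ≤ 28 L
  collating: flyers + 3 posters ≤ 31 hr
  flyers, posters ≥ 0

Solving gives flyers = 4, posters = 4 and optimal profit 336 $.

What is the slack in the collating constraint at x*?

15

collating used = 1·4 + 3·4 = 16; slack = 31 − 16 = 15.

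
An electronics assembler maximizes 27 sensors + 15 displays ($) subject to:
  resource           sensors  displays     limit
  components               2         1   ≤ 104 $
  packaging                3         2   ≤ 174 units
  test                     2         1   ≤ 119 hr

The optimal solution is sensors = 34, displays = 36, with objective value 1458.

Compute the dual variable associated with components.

Check each constraint at x*: components 104/104 (tight); packaging 174/174 (tight); test 104/119 (slack 15).
By complementary slackness, y = 0 for the non-binding constraint.
From A_Bᵀ y = c: 2·y_components + 3·y_packaging = 27; 1·y_components + 2·y_packaging = 15.
This yields shadow prices y_components = 9, y_packaging = 3.
Shadow price of components = 9.

9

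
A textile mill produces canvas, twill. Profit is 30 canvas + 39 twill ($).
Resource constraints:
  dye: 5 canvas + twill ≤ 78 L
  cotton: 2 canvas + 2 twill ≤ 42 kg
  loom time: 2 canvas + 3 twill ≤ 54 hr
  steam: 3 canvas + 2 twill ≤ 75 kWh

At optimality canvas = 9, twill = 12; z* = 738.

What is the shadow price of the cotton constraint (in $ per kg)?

At the optimum: dye uses 57 of 78 (slack = 21); cotton uses 42 of 42 (binding); loom time uses 54 of 54 (binding); steam uses 51 of 75 (slack = 24).
By complementary slackness, y = 0 for the non-binding constraints.
Dual feasibility on the basic columns requires 2·y_cotton + 2·y_loom time = 30, 2·y_cotton + 3·y_loom time = 39.
This yields shadow prices y_cotton = 6, y_loom time = 9.
Shadow price of cotton = 6.

6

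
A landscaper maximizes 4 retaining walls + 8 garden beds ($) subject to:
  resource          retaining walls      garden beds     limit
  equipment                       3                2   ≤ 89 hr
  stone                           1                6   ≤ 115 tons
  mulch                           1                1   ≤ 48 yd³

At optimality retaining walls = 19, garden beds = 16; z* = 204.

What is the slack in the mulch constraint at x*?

mulch used = 1·19 + 1·16 = 35; slack = 48 − 35 = 13.

13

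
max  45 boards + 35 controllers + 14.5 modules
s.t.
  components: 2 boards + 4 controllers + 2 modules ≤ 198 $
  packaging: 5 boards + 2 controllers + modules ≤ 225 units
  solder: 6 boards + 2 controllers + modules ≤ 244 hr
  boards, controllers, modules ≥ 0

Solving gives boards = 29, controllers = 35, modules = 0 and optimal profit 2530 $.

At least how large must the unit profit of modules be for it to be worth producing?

At the optimum: components uses 198 of 198 (binding); packaging uses 215 of 225 (slack = 10); solder uses 244 of 244 (binding).
Since packaging is not tight, its dual is 0.
The binding rows give the dual system: 2·y_components + 6·y_solder = 45 and 4·y_components + 2·y_solder = 35.
This yields shadow prices y_components = 6, y_solder = 5.5.
modules enters the basis when its profit ≥ yᵀa₃ = 6·2 + 5.5·1 = 17.5.

17.5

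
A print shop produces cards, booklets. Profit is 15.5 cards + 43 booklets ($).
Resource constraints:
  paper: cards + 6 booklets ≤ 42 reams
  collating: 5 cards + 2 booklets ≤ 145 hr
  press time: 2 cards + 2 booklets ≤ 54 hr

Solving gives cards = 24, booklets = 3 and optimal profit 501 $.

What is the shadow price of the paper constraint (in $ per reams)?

5.5

At the optimum: paper uses 42 of 42 (binding); collating uses 126 of 145 (slack = 19); press time uses 54 of 54 (binding).
By complementary slackness, y = 0 for the non-binding constraint.
The binding rows give the dual system: 1·y_paper + 2·y_press time = 15.5 and 6·y_paper + 2·y_press time = 43.
→ y_paper = 5.5 and y_press time = 5.
Shadow price of paper = 5.5.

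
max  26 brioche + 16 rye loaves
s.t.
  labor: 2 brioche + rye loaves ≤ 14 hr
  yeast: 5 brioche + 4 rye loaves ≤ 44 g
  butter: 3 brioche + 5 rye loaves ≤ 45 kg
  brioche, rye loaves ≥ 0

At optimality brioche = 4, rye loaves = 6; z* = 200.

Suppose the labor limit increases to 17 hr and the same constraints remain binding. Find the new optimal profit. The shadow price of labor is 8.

Δb = 3, so new z* = 200 + (8)·(3) = 200 + 24 = 224.

224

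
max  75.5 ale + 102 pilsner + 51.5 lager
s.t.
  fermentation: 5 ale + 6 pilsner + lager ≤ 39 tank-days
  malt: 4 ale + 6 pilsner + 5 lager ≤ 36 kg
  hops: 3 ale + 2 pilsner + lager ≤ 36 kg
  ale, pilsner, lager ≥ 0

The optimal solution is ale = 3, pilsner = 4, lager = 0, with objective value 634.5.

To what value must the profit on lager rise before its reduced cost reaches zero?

55

Binding: fermentation and malt. Non-binding: hops (19 unused).
Slack constraints have shadow price 0 (complementary slackness).
From A_Bᵀ y = c: 5·y_fermentation + 4·y_malt = 75.5; 6·y_fermentation + 6·y_malt = 102.
→ y_fermentation = 7.5 and y_malt = 9.5.
lager enters the basis when its profit ≥ yᵀa₃ = 7.5·1 + 9.5·5 = 55.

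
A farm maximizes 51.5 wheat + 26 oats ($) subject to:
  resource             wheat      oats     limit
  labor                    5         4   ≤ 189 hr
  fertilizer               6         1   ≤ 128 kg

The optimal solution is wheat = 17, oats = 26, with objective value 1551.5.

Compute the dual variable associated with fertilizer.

At the optimum: labor uses 189 of 189 (binding); fertilizer uses 128 of 128 (binding).
Dual feasibility on the basic columns requires 5·y_labor + 6·y_fertilizer = 51.5, 4·y_labor + 1·y_fertilizer = 26.
This yields shadow prices y_labor = 5.5, y_fertilizer = 4.
Shadow price of fertilizer = 4.

4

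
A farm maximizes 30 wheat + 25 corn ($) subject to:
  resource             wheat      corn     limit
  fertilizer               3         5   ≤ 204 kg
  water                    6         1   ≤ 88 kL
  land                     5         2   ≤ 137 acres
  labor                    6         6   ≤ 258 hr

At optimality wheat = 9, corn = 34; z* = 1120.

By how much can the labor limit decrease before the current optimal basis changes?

Binding constraints: water, labor. The basis is B = [[6,1],[6,6]] with det 30.
Per unit decrease in labor, x* moves by d = (0.0333, -0.2).
The basis stays optimal until corn reaches 0; allowable decrease = 170 hr.

170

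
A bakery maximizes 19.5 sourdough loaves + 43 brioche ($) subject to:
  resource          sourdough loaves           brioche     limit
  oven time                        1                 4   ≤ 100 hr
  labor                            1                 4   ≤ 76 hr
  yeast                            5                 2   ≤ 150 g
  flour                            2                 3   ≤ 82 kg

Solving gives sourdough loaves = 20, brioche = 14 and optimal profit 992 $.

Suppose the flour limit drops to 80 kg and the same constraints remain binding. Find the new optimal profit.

At the optimum: oven time uses 76 of 100 (slack = 24); labor uses 76 of 76 (binding); yeast uses 128 of 150 (slack = 22); flour uses 82 of 82 (binding).
By complementary slackness, y = 0 for the non-binding constraints.
From A_Bᵀ y = c: 1·y_labor + 2·y_flour = 19.5; 4·y_labor + 3·y_flour = 43.
Solving: y_labor = 5.5, y_flour = 7.
Δz = y_flour·Δb = 7 × (-2) = -14, so new z* = 992 − 14 = 978.

978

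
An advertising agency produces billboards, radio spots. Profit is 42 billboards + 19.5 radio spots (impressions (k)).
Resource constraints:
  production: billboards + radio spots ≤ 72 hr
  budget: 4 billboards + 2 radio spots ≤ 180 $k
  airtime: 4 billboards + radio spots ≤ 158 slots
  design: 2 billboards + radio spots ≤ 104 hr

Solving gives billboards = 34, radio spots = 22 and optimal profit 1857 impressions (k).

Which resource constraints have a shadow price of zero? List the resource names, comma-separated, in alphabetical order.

design, production

production: 56/72 (slack 16)
budget: 180/180 (binding)
airtime: 158/158 (binding)
design: 90/104 (slack 14)
By complementary slackness, a constraint with positive slack has shadow price 0 → design, production.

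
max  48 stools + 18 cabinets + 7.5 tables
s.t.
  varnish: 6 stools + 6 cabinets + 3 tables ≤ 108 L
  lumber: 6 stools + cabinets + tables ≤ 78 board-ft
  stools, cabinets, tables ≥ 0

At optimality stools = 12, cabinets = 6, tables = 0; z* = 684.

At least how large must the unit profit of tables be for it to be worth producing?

12

At the optimum: varnish uses 108 of 108 (binding); lumber uses 78 of 78 (binding).
From A_Bᵀ y = c: 6·y_varnish + 6·y_lumber = 48; 6·y_varnish + 1·y_lumber = 18.
→ y_varnish = 2 and y_lumber = 6.
tables enters the basis when its profit ≥ yᵀa₃ = 2·3 + 6·1 = 12.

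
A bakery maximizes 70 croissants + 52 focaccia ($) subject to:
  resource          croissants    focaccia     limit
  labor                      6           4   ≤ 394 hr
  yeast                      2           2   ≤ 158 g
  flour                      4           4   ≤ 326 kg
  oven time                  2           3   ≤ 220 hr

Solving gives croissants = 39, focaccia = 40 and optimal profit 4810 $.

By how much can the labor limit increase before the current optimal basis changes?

Binding constraints: labor, yeast. The basis is B = [[6,4],[2,2]] with det 4.
Per unit increase in labor, x* moves by d = (0.5, -0.5).
The basis stays optimal until focaccia reaches 0; allowable increase = 80 hr.

80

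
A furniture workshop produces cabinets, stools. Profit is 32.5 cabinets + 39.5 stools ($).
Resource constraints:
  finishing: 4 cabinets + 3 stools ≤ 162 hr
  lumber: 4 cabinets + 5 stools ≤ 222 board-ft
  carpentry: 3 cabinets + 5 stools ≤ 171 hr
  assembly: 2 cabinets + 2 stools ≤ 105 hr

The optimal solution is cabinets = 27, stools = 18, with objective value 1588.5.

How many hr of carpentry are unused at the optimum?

carpentry used = 3·27 + 5·18 = 171; slack = 171 − 171 = 0.

0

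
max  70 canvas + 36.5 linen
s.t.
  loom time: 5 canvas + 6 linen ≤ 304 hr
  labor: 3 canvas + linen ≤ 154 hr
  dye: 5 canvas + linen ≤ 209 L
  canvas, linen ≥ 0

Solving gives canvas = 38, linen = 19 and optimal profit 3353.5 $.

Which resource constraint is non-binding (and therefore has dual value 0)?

loom time: 304/304 (binding)
labor: 133/154 (slack 21)
dye: 209/209 (binding)
By complementary slackness, a constraint with positive slack has shadow price 0 → labor.

labor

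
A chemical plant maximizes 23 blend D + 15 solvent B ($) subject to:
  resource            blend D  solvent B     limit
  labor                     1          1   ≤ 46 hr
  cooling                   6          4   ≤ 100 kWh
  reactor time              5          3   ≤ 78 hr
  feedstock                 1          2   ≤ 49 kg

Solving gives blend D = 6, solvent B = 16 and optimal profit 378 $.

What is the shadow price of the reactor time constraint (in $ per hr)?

1

Check each constraint at x*: labor 22/46 (slack 24); cooling 100/100 (tight); reactor time 78/78 (tight); feedstock 38/49 (slack 11).
By complementary slackness, y = 0 for the non-binding constraints.
Dual feasibility on the basic columns requires 6·y_cooling + 5·y_reactor time = 23, 4·y_cooling + 3·y_reactor time = 15.
→ y_cooling = 3 and y_reactor time = 1.
Shadow price of reactor time = 1.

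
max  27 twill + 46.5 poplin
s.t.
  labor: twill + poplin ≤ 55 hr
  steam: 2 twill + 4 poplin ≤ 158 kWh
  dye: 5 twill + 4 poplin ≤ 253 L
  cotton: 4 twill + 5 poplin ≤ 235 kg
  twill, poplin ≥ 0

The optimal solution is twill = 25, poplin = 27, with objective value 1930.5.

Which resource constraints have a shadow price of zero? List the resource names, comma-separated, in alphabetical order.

labor: 52/55 (slack 3)
steam: 158/158 (binding)
dye: 233/253 (slack 20)
cotton: 235/235 (binding)
By complementary slackness, a constraint with positive slack has shadow price 0 → dye, labor.

dye, labor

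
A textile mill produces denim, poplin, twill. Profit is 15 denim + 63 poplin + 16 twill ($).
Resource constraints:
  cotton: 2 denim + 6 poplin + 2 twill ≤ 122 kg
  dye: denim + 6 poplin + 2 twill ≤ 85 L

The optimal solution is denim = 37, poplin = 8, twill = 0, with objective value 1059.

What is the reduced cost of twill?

Both cotton and dye are binding at x*.
Dual feasibility on the basic columns requires 2·y_cotton + 1·y_dye = 15, 6·y_cotton + 6·y_dye = 63.
This yields shadow prices y_cotton = 4.5, y_dye = 6.
Reduced cost of twill: c₃ − yᵀa₃ = 16 − (4.5·2 + 6·2) = 16 − 21 = -5.

-5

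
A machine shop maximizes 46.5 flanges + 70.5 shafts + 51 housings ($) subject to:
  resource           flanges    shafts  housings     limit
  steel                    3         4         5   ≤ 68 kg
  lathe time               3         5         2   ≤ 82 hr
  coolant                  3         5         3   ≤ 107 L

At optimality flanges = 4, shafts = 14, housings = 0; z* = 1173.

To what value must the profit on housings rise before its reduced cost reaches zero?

52

At the optimum: steel uses 68 of 68 (binding); lathe time uses 82 of 82 (binding); coolant uses 82 of 107 (slack = 25).
Slack constraints have shadow price 0 (complementary slackness).
From A_Bᵀ y = c: 3·y_steel + 3·y_lathe time = 46.5; 4·y_steel + 5·y_lathe time = 70.5.
Solving: y_steel = 7, y_lathe time = 8.5.
housings enters the basis when its profit ≥ yᵀa₃ = 7·5 + 8.5·2 = 52.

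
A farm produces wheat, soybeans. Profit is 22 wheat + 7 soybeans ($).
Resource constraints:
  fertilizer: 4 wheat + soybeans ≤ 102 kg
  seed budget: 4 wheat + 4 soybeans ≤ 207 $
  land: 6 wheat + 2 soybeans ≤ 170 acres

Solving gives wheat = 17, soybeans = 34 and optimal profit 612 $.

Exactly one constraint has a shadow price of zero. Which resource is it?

seed budget

fertilizer: 102/102 (binding)
seed budget: 204/207 (slack 3)
land: 170/170 (binding)
By complementary slackness, a constraint with positive slack has shadow price 0 → seed budget.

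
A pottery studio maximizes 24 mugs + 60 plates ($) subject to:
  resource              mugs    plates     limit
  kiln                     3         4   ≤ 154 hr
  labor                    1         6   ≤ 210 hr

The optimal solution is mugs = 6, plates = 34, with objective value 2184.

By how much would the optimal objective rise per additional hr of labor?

Check each constraint at x*: kiln 154/154 (tight); labor 210/210 (tight).
The binding rows give the dual system: 3·y_kiln + 1·y_labor = 24 and 4·y_kiln + 6·y_labor = 60.
This yields shadow prices y_kiln = 6, y_labor = 6.
Shadow price of labor = 6.

6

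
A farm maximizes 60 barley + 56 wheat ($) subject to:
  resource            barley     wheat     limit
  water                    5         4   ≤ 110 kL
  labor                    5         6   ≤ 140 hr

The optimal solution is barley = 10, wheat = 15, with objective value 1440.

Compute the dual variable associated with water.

Check each constraint at x*: water 110/110 (tight); labor 140/140 (tight).
Dual feasibility on the basic columns requires 5·y_water + 5·y_labor = 60, 4·y_water + 6·y_labor = 56.
This yields shadow prices y_water = 8, y_labor = 4.
Shadow price of water = 8.

8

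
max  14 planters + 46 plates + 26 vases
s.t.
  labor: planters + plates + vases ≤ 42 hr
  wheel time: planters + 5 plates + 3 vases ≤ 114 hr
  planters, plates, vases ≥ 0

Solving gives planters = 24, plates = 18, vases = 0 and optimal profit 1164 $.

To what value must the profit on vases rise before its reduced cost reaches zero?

At the optimum: labor uses 42 of 42 (binding); wheel time uses 114 of 114 (binding).
The binding rows give the dual system: 1·y_labor + 1·y_wheel time = 14 and 1·y_labor + 5·y_wheel time = 46.
→ y_labor = 6 and y_wheel time = 8.
vases enters the basis when its profit ≥ yᵀa₃ = 6·1 + 8·3 = 30.

30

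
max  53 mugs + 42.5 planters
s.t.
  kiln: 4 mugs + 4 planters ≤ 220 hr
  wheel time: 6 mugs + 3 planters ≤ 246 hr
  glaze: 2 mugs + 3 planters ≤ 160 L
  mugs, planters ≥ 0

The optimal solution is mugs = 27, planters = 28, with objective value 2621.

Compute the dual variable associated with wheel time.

Binding: kiln and wheel time. Non-binding: glaze (22 unused).
Since glaze is not tight, its dual is 0.
The binding rows give the dual system: 4·y_kiln + 6·y_wheel time = 53 and 4·y_kiln + 3·y_wheel time = 42.5.
→ y_kiln = 8 and y_wheel time = 3.5.
Shadow price of wheel time = 3.5.

3.5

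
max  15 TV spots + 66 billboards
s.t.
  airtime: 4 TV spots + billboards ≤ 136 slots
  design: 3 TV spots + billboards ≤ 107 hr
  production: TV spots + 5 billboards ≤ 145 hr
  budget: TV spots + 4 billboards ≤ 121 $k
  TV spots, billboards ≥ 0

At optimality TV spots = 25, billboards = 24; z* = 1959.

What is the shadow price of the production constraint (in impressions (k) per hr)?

6

Check each constraint at x*: airtime 124/136 (slack 12); design 99/107 (slack 8); production 145/145 (tight); budget 121/121 (tight).
Since airtime, design are not tight, their duals are 0.
The binding rows give the dual system: 1·y_production + 1·y_budget = 15 and 5·y_production + 4·y_budget = 66.
→ y_production = 6 and y_budget = 9.
Shadow price of production = 6.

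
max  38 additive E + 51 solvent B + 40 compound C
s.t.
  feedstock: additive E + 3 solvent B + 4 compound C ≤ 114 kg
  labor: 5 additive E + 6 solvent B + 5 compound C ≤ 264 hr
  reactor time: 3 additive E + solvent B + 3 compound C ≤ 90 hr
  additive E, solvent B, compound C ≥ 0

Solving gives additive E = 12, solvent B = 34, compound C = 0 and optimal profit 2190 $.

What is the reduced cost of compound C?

At the optimum: feedstock uses 114 of 114 (binding); labor uses 264 of 264 (binding); reactor time uses 70 of 90 (slack = 20).
Since reactor time is not tight, its dual is 0.
Dual feasibility on the basic columns requires 1·y_feedstock + 5·y_labor = 38, 3·y_feedstock + 6·y_labor = 51.
Solving: y_feedstock = 3, y_labor = 7.
Reduced cost of compound C: c₃ − yᵀa₃ = 40 − (3·4 + 7·5) = 40 − 47 = -7.

-7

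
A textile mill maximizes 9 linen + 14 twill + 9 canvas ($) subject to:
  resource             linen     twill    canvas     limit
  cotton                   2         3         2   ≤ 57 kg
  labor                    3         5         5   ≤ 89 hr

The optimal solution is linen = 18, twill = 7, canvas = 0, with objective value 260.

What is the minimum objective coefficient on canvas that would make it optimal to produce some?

Check each constraint at x*: cotton 57/57 (tight); labor 89/89 (tight).
From A_Bᵀ y = c: 2·y_cotton + 3·y_labor = 9; 3·y_cotton + 5·y_labor = 14.
This yields shadow prices y_cotton = 3, y_labor = 1.
canvas enters the basis when its profit ≥ yᵀa₃ = 3·2 + 1·5 = 11.

11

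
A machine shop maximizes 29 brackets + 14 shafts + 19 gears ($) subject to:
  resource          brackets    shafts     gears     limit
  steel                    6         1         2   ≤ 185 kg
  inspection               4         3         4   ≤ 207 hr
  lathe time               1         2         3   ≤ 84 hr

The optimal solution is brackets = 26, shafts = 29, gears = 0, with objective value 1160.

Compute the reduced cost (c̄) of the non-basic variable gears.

-4

At the optimum: steel uses 185 of 185 (binding); inspection uses 191 of 207 (slack = 16); lathe time uses 84 of 84 (binding).
By complementary slackness, y = 0 for the non-binding constraint.
The binding rows give the dual system: 6·y_steel + 1·y_lathe time = 29 and 1·y_steel + 2·y_lathe time = 14.
→ y_steel = 4 and y_lathe time = 5.
Reduced cost of gears: c₃ − yᵀa₃ = 19 − (4·2 + 5·3) = 19 − 23 = -4.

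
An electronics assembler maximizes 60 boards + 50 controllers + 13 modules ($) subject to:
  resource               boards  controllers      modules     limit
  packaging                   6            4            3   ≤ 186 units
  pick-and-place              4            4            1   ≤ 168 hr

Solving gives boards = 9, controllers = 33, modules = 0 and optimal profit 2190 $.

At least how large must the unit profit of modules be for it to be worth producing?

22.5

At the optimum: packaging uses 186 of 186 (binding); pick-and-place uses 168 of 168 (binding).
The binding rows give the dual system: 6·y_packaging + 4·y_pick-and-place = 60 and 4·y_packaging + 4·y_pick-and-place = 50.
This yields shadow prices y_packaging = 5, y_pick-and-place = 7.5.
modules enters the basis when its profit ≥ yᵀa₃ = 5·3 + 7.5·1 = 22.5.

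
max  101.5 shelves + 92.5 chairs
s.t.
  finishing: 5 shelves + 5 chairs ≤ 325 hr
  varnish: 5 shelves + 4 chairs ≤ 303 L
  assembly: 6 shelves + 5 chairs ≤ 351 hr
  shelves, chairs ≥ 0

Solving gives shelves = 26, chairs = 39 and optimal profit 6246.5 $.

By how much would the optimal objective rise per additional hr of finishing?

9.5

Binding: finishing and assembly. Non-binding: varnish (17 unused).
By complementary slackness, y = 0 for the non-binding constraint.
The binding rows give the dual system: 5·y_finishing + 6·y_assembly = 101.5 and 5·y_finishing + 5·y_assembly = 92.5.
→ y_finishing = 9.5 and y_assembly = 9.
Shadow price of finishing = 9.5.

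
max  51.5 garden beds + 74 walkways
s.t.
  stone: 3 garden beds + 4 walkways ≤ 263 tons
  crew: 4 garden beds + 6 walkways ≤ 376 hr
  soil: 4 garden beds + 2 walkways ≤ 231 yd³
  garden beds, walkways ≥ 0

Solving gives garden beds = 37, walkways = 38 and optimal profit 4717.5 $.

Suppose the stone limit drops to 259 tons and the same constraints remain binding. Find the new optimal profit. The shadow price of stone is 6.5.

4691.5

Δb = -4, so new z* = 4717.5 + (6.5)·(-4) = 4717.5 − 26 = 4691.5.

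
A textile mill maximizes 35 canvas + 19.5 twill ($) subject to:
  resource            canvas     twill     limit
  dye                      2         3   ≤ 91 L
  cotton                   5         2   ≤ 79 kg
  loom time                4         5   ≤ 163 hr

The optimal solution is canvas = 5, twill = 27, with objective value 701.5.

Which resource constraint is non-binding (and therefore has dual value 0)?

loom time

dye: 91/91 (binding)
cotton: 79/79 (binding)
loom time: 155/163 (slack 8)
By complementary slackness, a constraint with positive slack has shadow price 0 → loom time.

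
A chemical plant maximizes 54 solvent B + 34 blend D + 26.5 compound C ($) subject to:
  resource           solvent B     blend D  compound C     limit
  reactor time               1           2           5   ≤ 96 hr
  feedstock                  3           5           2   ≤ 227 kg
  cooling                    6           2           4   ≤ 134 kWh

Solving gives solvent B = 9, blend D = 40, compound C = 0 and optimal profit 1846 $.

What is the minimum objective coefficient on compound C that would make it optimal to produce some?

36

Binding: feedstock and cooling. Non-binding: reactor time (7 unused).
Since reactor time is not tight, its dual is 0.
Dual feasibility on the basic columns requires 3·y_feedstock + 6·y_cooling = 54, 5·y_feedstock + 2·y_cooling = 34.
This yields shadow prices y_feedstock = 4, y_cooling = 7.
compound C enters the basis when its profit ≥ yᵀa₃ = 4·2 + 7·4 = 36.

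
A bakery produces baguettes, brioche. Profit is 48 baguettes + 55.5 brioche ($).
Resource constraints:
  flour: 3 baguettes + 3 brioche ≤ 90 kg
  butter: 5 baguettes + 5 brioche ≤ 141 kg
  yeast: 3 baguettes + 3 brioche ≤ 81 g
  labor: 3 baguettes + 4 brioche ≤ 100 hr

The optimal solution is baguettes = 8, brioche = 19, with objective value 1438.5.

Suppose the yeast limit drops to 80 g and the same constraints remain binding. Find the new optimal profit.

1430

Check each constraint at x*: flour 81/90 (slack 9); butter 135/141 (slack 6); yeast 81/81 (tight); labor 100/100 (tight).
Slack constraints have shadow price 0 (complementary slackness).
Dual feasibility on the basic columns requires 3·y_yeast + 3·y_labor = 48, 3·y_yeast + 4·y_labor = 55.5.
Solving: y_yeast = 8.5, y_labor = 7.5.
Δz = y_yeast·Δb = 8.5 × (-1) = -8.5, so new z* = 1438.5 − 8.5 = 1430.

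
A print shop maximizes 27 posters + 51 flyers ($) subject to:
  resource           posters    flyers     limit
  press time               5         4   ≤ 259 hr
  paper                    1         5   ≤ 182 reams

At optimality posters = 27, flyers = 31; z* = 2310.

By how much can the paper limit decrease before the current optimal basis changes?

130.2

Binding constraints: press time, paper. The basis is B = [[5,4],[1,5]] with det 21.
Per unit decrease in paper, x* moves by d = (0.1905, -0.2381).
The basis stays optimal until flyers reaches 0; allowable decrease = 130.2 reams.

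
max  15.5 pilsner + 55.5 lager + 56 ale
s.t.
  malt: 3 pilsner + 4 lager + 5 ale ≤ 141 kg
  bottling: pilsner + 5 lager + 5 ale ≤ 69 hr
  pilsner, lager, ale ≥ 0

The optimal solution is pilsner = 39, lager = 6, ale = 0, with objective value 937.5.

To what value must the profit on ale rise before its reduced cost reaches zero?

57.5

At the optimum: malt uses 141 of 141 (binding); bottling uses 69 of 69 (binding).
Dual feasibility on the basic columns requires 3·y_malt + 1·y_bottling = 15.5, 4·y_malt + 5·y_bottling = 55.5.
→ y_malt = 2 and y_bottling = 9.5.
ale enters the basis when its profit ≥ yᵀa₃ = 2·5 + 9.5·5 = 57.5.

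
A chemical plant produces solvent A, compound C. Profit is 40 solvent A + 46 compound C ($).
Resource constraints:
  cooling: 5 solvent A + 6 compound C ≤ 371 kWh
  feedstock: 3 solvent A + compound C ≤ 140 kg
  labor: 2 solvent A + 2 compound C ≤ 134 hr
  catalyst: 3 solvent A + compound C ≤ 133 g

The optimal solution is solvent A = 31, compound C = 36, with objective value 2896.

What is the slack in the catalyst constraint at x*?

4

catalyst used = 3·31 + 1·36 = 129; slack = 133 − 129 = 4.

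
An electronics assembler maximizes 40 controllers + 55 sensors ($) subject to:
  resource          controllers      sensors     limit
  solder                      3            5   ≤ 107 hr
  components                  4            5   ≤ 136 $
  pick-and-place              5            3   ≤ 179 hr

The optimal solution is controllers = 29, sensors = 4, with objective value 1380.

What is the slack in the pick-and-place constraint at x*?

pick-and-place used = 5·29 + 3·4 = 157; slack = 179 − 157 = 22.

22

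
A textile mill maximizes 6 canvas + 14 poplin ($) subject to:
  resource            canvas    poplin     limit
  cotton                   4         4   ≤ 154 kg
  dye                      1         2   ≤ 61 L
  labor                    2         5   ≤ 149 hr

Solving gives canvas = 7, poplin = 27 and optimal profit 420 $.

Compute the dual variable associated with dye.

2

At the optimum: cotton uses 136 of 154 (slack = 18); dye uses 61 of 61 (binding); labor uses 149 of 149 (binding).
Slack constraints have shadow price 0 (complementary slackness).
Dual feasibility on the basic columns requires 1·y_dye + 2·y_labor = 6, 2·y_dye + 5·y_labor = 14.
Solving: y_dye = 2, y_labor = 2.
Shadow price of dye = 2.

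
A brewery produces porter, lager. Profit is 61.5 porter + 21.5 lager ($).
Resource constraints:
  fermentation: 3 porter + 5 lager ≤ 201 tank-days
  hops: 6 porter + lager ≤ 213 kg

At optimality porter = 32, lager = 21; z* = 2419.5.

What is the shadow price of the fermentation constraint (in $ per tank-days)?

2.5

Both fermentation and hops are binding at x*.
The binding rows give the dual system: 3·y_fermentation + 6·y_hops = 61.5 and 5·y_fermentation + 1·y_hops = 21.5.
→ y_fermentation = 2.5 and y_hops = 9.
Shadow price of fermentation = 2.5.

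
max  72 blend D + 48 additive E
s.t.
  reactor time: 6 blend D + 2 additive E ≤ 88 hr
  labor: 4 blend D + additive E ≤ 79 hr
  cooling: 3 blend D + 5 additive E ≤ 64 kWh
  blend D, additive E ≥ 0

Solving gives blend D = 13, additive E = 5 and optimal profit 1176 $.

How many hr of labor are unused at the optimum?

labor used = 4·13 + 1·5 = 57; slack = 79 − 57 = 22.

22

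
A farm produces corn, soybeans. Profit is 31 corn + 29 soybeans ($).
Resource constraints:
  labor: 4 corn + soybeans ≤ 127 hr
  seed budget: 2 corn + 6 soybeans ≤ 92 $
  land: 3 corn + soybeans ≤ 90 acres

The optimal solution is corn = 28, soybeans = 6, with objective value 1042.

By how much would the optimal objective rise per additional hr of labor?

Check each constraint at x*: labor 118/127 (slack 9); seed budget 92/92 (tight); land 90/90 (tight).
By complementary slackness, y = 0 for the non-binding constraint.
The binding rows give the dual system: 2·y_seed budget + 3·y_land = 31 and 6·y_seed budget + 1·y_land = 29.
This yields shadow prices y_seed budget = 3.5, y_land = 8.
Shadow price of labor = 0.

0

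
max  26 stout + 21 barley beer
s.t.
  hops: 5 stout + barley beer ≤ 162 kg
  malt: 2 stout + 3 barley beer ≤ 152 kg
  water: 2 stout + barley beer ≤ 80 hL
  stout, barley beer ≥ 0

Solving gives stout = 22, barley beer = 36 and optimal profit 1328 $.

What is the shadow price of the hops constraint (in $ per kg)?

0

Check each constraint at x*: hops 146/162 (slack 16); malt 152/152 (tight); water 80/80 (tight).
Slack constraints have shadow price 0 (complementary slackness).
Dual feasibility on the basic columns requires 2·y_malt + 2·y_water = 26, 3·y_malt + 1·y_water = 21.
→ y_malt = 4 and y_water = 9.
Shadow price of hops = 0.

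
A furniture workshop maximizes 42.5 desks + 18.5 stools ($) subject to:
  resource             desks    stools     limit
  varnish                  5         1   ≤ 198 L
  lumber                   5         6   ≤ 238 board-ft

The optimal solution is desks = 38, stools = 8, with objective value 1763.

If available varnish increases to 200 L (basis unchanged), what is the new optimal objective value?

Check each constraint at x*: varnish 198/198 (tight); lumber 238/238 (tight).
The binding rows give the dual system: 5·y_varnish + 5·y_lumber = 42.5 and 1·y_varnish + 6·y_lumber = 18.5.
This yields shadow prices y_varnish = 6.5, y_lumber = 2.
Δz = y_varnish·Δb = 6.5 × (2) = 13, so new z* = 1763 + 13 = 1776.

1776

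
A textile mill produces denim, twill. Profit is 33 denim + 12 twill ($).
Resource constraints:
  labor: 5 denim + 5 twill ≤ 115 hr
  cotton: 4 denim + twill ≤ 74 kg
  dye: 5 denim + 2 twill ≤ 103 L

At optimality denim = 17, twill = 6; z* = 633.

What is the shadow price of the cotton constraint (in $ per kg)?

Check each constraint at x*: labor 115/115 (tight); cotton 74/74 (tight); dye 97/103 (slack 6).
Since dye is not tight, its dual is 0.
From A_Bᵀ y = c: 5·y_labor + 4·y_cotton = 33; 5·y_labor + 1·y_cotton = 12.
→ y_labor = 1 and y_cotton = 7.
Shadow price of cotton = 7.

7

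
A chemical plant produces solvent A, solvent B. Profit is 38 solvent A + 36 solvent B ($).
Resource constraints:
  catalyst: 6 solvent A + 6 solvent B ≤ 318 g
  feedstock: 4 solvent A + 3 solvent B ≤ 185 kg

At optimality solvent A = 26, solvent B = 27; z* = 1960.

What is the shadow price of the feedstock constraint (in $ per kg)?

Check each constraint at x*: catalyst 318/318 (tight); feedstock 185/185 (tight).
Dual feasibility on the basic columns requires 6·y_catalyst + 4·y_feedstock = 38, 6·y_catalyst + 3·y_feedstock = 36.
→ y_catalyst = 5 and y_feedstock = 2.
Shadow price of feedstock = 2.

2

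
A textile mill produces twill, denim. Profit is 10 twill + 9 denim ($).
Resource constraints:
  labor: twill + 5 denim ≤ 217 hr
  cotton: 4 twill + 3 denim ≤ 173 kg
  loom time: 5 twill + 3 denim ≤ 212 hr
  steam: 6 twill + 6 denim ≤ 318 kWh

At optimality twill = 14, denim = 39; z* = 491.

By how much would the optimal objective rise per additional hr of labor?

0

At the optimum: labor uses 209 of 217 (slack = 8); cotton uses 173 of 173 (binding); loom time uses 187 of 212 (slack = 25); steam uses 318 of 318 (binding).
Since labor, loom time are not tight, their duals are 0.
Dual feasibility on the basic columns requires 4·y_cotton + 6·y_steam = 10, 3·y_cotton + 6·y_steam = 9.
This yields shadow prices y_cotton = 1, y_steam = 1.
Shadow price of labor = 0.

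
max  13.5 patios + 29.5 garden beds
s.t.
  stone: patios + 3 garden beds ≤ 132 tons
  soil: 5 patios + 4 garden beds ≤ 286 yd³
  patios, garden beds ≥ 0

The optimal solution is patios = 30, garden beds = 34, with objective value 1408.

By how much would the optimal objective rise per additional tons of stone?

Both stone and soil are binding at x*.
The binding rows give the dual system: 1·y_stone + 5·y_soil = 13.5 and 3·y_stone + 4·y_soil = 29.5.
This yields shadow prices y_stone = 8.5, y_soil = 1.
Shadow price of stone = 8.5.

8.5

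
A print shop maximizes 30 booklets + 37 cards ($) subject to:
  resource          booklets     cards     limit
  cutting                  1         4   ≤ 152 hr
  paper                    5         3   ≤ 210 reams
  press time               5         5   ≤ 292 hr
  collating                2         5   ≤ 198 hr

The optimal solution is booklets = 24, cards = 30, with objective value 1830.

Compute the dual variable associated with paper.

Check each constraint at x*: cutting 144/152 (slack 8); paper 210/210 (tight); press time 270/292 (slack 22); collating 198/198 (tight).
Slack constraints have shadow price 0 (complementary slackness).
The binding rows give the dual system: 5·y_paper + 2·y_collating = 30 and 3·y_paper + 5·y_collating = 37.
→ y_paper = 4 and y_collating = 5.
Shadow price of paper = 4.

4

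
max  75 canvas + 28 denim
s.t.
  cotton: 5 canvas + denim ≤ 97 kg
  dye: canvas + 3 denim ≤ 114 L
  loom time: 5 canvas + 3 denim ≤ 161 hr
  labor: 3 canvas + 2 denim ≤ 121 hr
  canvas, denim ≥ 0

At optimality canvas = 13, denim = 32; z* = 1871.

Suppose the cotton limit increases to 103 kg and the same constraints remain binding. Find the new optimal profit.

1922

Check each constraint at x*: cotton 97/97 (tight); dye 109/114 (slack 5); loom time 161/161 (tight); labor 103/121 (slack 18).
By complementary slackness, y = 0 for the non-binding constraints.
From A_Bᵀ y = c: 5·y_cotton + 5·y_loom time = 75; 1·y_cotton + 3·y_loom time = 28.
→ y_cotton = 8.5 and y_loom time = 6.5.
Δz = y_cotton·Δb = 8.5 × (6) = 51, so new z* = 1871 + 51 = 1922.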